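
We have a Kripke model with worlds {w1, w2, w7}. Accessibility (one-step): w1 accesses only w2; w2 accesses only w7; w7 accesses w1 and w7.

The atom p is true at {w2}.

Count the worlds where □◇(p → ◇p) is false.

1

w1: successors {w2}; ◇(p → ◇p) there: w2:T. ✓
w2: successors {w7}; ◇(p → ◇p) there: w7:T. ✓
w7: successors {w1, w7}; ◇(p → ◇p) there: w1:F, w7:T. ✗
Satisfying worlds: {w1, w2}.
So □◇(p → ◇p) fails at the other 1 world.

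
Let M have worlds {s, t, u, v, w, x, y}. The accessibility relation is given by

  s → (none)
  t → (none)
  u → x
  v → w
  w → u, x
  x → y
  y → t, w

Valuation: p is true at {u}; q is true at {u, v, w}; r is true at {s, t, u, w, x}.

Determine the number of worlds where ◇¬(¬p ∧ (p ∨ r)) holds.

s: no successors, so ◇¬(¬p ∧ (p ∨ r)) fails. ✗
t: no successors, so ◇¬(¬p ∧ (p ∨ r)) fails. ✗
u: successors {x}; ¬(¬p ∧ (p ∨ r)) there: x:F. ✗
v: successors {w}; ¬(¬p ∧ (p ∨ r)) there: w:F. ✗
w: successors {u, x}; ¬(¬p ∧ (p ∨ r)) there: u:T, x:F. ✓
x: successors {y}; ¬(¬p ∧ (p ∨ r)) there: y:T. ✓
y: successors {t, w}; ¬(¬p ∧ (p ∨ r)) there: t:F, w:F. ✗
Satisfying worlds: {w, x}.

2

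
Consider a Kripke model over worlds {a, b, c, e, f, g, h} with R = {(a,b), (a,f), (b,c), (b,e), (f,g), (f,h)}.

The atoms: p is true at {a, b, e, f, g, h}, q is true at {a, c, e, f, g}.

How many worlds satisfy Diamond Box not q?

a: successors {b, f}; Box not q there: b:F, f:F. ✗
b: successors {c, e}; Box not q there: c:T, e:T. ✓
c: no successors, so Diamond Box not q fails. ✗
e: no successors, so Diamond Box not q fails. ✗
f: successors {g, h}; Box not q there: g:T, h:T. ✓
g: no successors, so Diamond Box not q fails. ✗
h: no successors, so Diamond Box not q fails. ✗
Satisfying worlds: {b, f}.

2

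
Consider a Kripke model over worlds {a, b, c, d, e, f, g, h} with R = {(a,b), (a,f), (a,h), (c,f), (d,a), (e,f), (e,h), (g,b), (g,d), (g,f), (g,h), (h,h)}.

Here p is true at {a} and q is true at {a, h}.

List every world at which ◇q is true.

{a, d, e, g, h}

a: successors {b, f, h}; q there: b:F, f:F, h:T. ✓
b: no successors, so ◇q fails. ✗
c: successors {f}; q there: f:F. ✗
d: successors {a}; q there: a:T. ✓
e: successors {f, h}; q there: f:F, h:T. ✓
f: no successors, so ◇q fails. ✗
g: successors {b, d, f, h}; q there: b:F, d:F, f:F, h:T. ✓
h: successors {h}; q there: h:T. ✓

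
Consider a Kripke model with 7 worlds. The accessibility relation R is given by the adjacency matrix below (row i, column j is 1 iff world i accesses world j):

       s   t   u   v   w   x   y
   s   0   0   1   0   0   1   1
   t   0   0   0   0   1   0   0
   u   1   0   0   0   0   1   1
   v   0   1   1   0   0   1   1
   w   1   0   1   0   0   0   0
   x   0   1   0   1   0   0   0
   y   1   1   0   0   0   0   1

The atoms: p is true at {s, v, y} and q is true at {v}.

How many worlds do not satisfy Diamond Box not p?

4

s: successors {u, x, y}; Box not p there: u:F, x:F, y:F. ✗
t: successors {w}; Box not p there: w:F. ✗
u: successors {s, x, y}; Box not p there: s:F, x:F, y:F. ✗
v: successors {t, u, x, y}; Box not p there: t:T, u:F, x:F, y:F. ✓
w: successors {s, u}; Box not p there: s:F, u:F. ✗
x: successors {t, v}; Box not p there: t:T, v:F. ✓
y: successors {s, t, y}; Box not p there: s:F, t:T, y:F. ✓
Satisfying worlds: {v, x, y}.
So Diamond Box not p fails at the other 4 worlds.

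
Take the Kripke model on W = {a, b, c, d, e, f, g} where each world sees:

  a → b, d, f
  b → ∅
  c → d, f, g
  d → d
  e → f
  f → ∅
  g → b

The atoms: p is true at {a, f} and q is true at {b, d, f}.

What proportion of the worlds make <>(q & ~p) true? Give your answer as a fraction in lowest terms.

4/7

a: successors {b, d, f}; q & ~p there: b:T, d:T, f:F. ✓
b: no successors, so <>(q & ~p) fails. ✗
c: successors {d, f, g}; q & ~p there: d:T, f:F, g:F. ✓
d: successors {d}; q & ~p there: d:T. ✓
e: successors {f}; q & ~p there: f:F. ✗
f: no successors, so <>(q & ~p) fails. ✗
g: successors {b}; q & ~p there: b:T. ✓
That's 4 of 7 worlds, so 4/7.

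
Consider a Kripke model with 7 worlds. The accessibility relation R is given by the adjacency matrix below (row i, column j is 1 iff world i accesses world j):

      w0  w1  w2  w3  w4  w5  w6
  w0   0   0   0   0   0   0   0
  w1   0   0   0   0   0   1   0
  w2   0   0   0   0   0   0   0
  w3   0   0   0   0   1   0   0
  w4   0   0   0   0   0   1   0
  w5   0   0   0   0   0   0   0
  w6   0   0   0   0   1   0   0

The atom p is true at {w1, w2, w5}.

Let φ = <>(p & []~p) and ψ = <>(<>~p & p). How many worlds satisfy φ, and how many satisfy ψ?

For <>(p & []~p):
w0: no successors, so <>(p & []~p) fails. ✗
w1: successors {w5}; p & []~p there: w5:T. ✓
w2: no successors, so <>(p & []~p) fails. ✗
w3: successors {w4}; p & []~p there: w4:F. ✗
w4: successors {w5}; p & []~p there: w5:T. ✓
w5: no successors, so <>(p & []~p) fails. ✗
w6: successors {w4}; p & []~p there: w4:F. ✗
— 2 worlds.
For <>(<>~p & p):
w0: no successors, so <>(<>~p & p) fails. ✗
w1: successors {w5}; <>~p & p there: w5:F. ✗
w2: no successors, so <>(<>~p & p) fails. ✗
w3: successors {w4}; <>~p & p there: w4:F. ✗
w4: successors {w5}; <>~p & p there: w5:F. ✗
w5: no successors, so <>(<>~p & p) fails. ✗
w6: successors {w4}; <>~p & p there: w4:F. ✗
— 0 worlds.

2 and 0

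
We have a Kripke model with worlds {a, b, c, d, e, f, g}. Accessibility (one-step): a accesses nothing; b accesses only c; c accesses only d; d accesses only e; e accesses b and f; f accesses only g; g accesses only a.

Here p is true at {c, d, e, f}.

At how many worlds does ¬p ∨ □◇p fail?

a: ¬p is T, □◇p is T. ✓
b: ¬p is T, □◇p is T. ✓
c: ¬p is F, □◇p is T. ✓
d: ¬p is F, □◇p is T. ✓
e: ¬p is F, □◇p is F. ✗
f: ¬p is F, □◇p is F. ✗
g: ¬p is T, □◇p is F. ✓
Satisfying worlds: {a, b, c, d, g}.
So ¬p ∨ □◇p fails at the other 2 worlds.

2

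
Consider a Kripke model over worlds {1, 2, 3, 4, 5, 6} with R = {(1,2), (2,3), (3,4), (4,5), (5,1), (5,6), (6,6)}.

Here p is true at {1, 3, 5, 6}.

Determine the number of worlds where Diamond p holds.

1: successors {2}; p there: 2:F. ✗
2: successors {3}; p there: 3:T. ✓
3: successors {4}; p there: 4:F. ✗
4: successors {5}; p there: 5:T. ✓
5: successors {1, 6}; p there: 1:T, 6:T. ✓
6: successors {6}; p there: 6:T. ✓
Satisfying worlds: {2, 4, 5, 6}.

4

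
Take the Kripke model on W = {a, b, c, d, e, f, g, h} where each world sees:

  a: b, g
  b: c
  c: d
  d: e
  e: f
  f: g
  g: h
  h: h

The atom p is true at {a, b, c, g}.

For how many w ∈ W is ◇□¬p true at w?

a: successors {b, g}; □¬p there: b:F, g:T. ✓
b: successors {c}; □¬p there: c:T. ✓
c: successors {d}; □¬p there: d:T. ✓
d: successors {e}; □¬p there: e:T. ✓
e: successors {f}; □¬p there: f:F. ✗
f: successors {g}; □¬p there: g:T. ✓
g: successors {h}; □¬p there: h:T. ✓
h: successors {h}; □¬p there: h:T. ✓
Satisfying worlds: {a, b, c, d, f, g, h}.

7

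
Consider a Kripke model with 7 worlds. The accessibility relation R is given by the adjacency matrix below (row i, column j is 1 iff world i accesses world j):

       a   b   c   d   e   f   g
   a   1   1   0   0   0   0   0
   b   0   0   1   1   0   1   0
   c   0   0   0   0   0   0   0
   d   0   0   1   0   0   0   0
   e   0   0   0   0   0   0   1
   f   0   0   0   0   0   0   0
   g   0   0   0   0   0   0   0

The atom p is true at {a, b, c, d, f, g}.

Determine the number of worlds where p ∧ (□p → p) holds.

6

a: p is T, □p → p is T. ✓
b: p is T, □p → p is T. ✓
c: p is T, □p → p is T. ✓
d: p is T, □p → p is T. ✓
e: p is F, □p → p is F. ✗
f: p is T, □p → p is T. ✓
g: p is T, □p → p is T. ✓
Satisfying worlds: {a, b, c, d, f, g}.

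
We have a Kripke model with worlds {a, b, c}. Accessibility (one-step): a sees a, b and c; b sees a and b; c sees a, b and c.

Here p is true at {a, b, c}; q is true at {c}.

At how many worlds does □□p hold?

a: successors {a, b, c}; □p there: a:T, b:T, c:T. ✓
b: successors {a, b}; □p there: a:T, b:T. ✓
c: successors {a, b, c}; □p there: a:T, b:T, c:T. ✓
Satisfying worlds: {a, b, c}.

3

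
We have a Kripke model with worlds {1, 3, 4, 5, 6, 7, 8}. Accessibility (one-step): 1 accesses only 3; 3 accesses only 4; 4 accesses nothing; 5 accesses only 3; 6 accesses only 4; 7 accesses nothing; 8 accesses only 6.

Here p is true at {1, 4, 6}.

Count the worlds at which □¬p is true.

4

1: successors {3}; ¬p there: 3:T. ✓
3: successors {4}; ¬p there: 4:F. ✗
4: no successors, so □¬p holds vacuously. ✓
5: successors {3}; ¬p there: 3:T. ✓
6: successors {4}; ¬p there: 4:F. ✗
7: no successors, so □¬p holds vacuously. ✓
8: successors {6}; ¬p there: 6:F. ✗
Satisfying worlds: {1, 4, 5, 7}.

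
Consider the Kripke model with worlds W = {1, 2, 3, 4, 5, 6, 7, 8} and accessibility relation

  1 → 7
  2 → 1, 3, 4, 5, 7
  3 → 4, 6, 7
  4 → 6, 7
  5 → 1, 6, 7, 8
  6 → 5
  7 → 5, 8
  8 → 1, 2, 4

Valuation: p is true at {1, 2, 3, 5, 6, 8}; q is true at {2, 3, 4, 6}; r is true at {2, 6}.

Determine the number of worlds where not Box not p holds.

7

1: Box not p is T. ✗
2: Box not p is F. ✓
3: Box not p is F. ✓
4: Box not p is F. ✓
5: Box not p is F. ✓
6: Box not p is F. ✓
7: Box not p is F. ✓
8: Box not p is F. ✓
Satisfying worlds: {2, 3, 4, 5, 6, 7, 8}.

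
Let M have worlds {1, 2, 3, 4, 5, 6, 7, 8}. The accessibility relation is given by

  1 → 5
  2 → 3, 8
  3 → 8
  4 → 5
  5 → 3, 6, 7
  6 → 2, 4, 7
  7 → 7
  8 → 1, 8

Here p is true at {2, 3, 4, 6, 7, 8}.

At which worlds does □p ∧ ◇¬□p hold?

{2, 3, 6}

1: □p is F, ◇¬□p is F. ✗
2: □p is T, ◇¬□p is T. ✓
3: □p is T, ◇¬□p is T. ✓
4: □p is F, ◇¬□p is F. ✗
5: □p is T, ◇¬□p is F. ✗
6: □p is T, ◇¬□p is T. ✓
7: □p is T, ◇¬□p is F. ✗
8: □p is F, ◇¬□p is T. ✗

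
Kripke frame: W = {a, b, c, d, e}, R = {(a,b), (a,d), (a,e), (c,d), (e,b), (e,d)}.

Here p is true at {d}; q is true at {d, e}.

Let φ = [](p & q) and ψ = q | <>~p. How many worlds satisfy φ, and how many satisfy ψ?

For [](p & q):
a: successors {b, d, e}; p & q there: b:F, d:T, e:F. ✗
b: no successors, so [](p & q) holds vacuously. ✓
c: successors {d}; p & q there: d:T. ✓
d: no successors, so [](p & q) holds vacuously. ✓
e: successors {b, d}; p & q there: b:F, d:T. ✗
— 3 worlds.
For q | <>~p:
a: q is F, <>~p is T. ✓
b: q is F, <>~p is F. ✗
c: q is F, <>~p is F. ✗
d: q is T, <>~p is F. ✓
e: q is T, <>~p is T. ✓
— 3 worlds.

3 and 3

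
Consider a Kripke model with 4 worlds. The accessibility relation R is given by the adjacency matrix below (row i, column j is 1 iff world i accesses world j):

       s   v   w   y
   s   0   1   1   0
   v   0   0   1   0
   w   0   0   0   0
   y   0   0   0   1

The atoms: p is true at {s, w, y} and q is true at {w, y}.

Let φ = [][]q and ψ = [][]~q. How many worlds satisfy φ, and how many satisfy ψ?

For [][]q:
s: successors {v, w}; []q there: v:T, w:T. ✓
v: successors {w}; []q there: w:T. ✓
w: no successors, so [][]q holds vacuously. ✓
y: successors {y}; []q there: y:T. ✓
— 4 worlds.
For [][]~q:
s: successors {v, w}; []~q there: v:F, w:T. ✗
v: successors {w}; []~q there: w:T. ✓
w: no successors, so [][]~q holds vacuously. ✓
y: successors {y}; []~q there: y:F. ✗
— 2 worlds.

4 and 2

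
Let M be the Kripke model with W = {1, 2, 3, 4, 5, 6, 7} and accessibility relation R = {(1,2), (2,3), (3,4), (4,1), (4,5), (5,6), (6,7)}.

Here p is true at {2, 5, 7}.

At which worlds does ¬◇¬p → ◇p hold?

1: ¬◇¬p is T, ◇p is T. ✓
2: ¬◇¬p is F, ◇p is F. ✓
3: ¬◇¬p is F, ◇p is F. ✓
4: ¬◇¬p is F, ◇p is T. ✓
5: ¬◇¬p is F, ◇p is F. ✓
6: ¬◇¬p is T, ◇p is T. ✓
7: ¬◇¬p is T, ◇p is F. ✗

{1, 2, 3, 4, 5, 6}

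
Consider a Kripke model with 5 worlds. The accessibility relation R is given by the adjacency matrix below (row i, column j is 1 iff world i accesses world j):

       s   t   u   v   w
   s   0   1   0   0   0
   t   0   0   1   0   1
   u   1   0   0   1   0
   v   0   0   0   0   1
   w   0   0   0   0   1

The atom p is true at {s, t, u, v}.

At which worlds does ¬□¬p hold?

s: □¬p is F. ✓
t: □¬p is F. ✓
u: □¬p is F. ✓
v: □¬p is T. ✗
w: □¬p is T. ✗

{s, t, u}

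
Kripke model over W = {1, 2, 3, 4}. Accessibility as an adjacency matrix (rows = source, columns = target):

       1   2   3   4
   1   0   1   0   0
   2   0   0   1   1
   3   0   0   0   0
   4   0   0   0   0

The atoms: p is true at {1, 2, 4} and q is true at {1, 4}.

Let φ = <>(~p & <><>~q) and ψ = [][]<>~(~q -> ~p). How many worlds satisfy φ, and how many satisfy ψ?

0 and 3

For <>(~p & <><>~q):
1: successors {2}; ~p & <><>~q there: 2:F. ✗
2: successors {3, 4}; ~p & <><>~q there: 3:F, 4:F. ✗
3: no successors, so <>(~p & <><>~q) fails. ✗
4: no successors, so <>(~p & <><>~q) fails. ✗
— 0 worlds.
For [][]<>~(~q -> ~p):
1: successors {2}; []<>~(~q -> ~p) there: 2:F. ✗
2: successors {3, 4}; []<>~(~q -> ~p) there: 3:T, 4:T. ✓
3: no successors, so [][]<>~(~q -> ~p) holds vacuously. ✓
4: no successors, so [][]<>~(~q -> ~p) holds vacuously. ✓
— 3 worlds.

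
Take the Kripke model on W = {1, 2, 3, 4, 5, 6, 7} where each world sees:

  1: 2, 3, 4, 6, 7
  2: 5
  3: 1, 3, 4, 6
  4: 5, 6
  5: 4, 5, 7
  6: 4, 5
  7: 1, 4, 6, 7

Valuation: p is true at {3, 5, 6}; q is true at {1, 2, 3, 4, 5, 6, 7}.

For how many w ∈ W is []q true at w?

7

1: successors {2, 3, 4, 6, 7}; q there: 2:T, 3:T, 4:T, 6:T, 7:T. ✓
2: successors {5}; q there: 5:T. ✓
3: successors {1, 3, 4, 6}; q there: 1:T, 3:T, 4:T, 6:T. ✓
4: successors {5, 6}; q there: 5:T, 6:T. ✓
5: successors {4, 5, 7}; q there: 4:T, 5:T, 7:T. ✓
6: successors {4, 5}; q there: 4:T, 5:T. ✓
7: successors {1, 4, 6, 7}; q there: 1:T, 4:T, 6:T, 7:T. ✓
Satisfying worlds: {1, 2, 3, 4, 5, 6, 7}.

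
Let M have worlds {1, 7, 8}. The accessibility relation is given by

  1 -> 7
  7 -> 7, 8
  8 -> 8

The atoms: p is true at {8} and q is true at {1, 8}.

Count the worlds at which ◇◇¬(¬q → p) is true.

2

1: successors {7}; ◇¬(¬q → p) there: 7:T. ✓
7: successors {7, 8}; ◇¬(¬q → p) there: 7:T, 8:F. ✓
8: successors {8}; ◇¬(¬q → p) there: 8:F. ✗
Satisfying worlds: {1, 7}.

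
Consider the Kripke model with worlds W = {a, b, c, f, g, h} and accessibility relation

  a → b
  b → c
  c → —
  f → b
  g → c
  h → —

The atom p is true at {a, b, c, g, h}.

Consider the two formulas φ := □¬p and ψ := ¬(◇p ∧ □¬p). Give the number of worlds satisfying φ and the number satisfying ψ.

2 and 6

For □¬p:
a: successors {b}; ¬p there: b:F. ✗
b: successors {c}; ¬p there: c:F. ✗
c: no successors, so □¬p holds vacuously. ✓
f: successors {b}; ¬p there: b:F. ✗
g: successors {c}; ¬p there: c:F. ✗
h: no successors, so □¬p holds vacuously. ✓
— 2 worlds.
For ¬(◇p ∧ □¬p):
a: ◇p ∧ □¬p is F. ✓
b: ◇p ∧ □¬p is F. ✓
c: ◇p ∧ □¬p is F. ✓
f: ◇p ∧ □¬p is F. ✓
g: ◇p ∧ □¬p is F. ✓
h: ◇p ∧ □¬p is F. ✓
— 6 worlds.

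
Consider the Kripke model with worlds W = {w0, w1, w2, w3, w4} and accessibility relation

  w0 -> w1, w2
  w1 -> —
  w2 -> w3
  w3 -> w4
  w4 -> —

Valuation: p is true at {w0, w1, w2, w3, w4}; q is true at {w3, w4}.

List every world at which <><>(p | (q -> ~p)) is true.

w0: successors {w1, w2}; <>(p | (q -> ~p)) there: w1:F, w2:T. ✓
w1: no successors, so <><>(p | (q -> ~p)) fails. ✗
w2: successors {w3}; <>(p | (q -> ~p)) there: w3:T. ✓
w3: successors {w4}; <>(p | (q -> ~p)) there: w4:F. ✗
w4: no successors, so <><>(p | (q -> ~p)) fails. ✗

{w0, w2}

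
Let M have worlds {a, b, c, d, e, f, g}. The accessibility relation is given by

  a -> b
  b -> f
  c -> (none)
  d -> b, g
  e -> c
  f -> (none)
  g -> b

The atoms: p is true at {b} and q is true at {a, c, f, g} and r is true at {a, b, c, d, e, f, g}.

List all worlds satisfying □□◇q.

a: successors {b}; □◇q there: b:F. ✗
b: successors {f}; □◇q there: f:T. ✓
c: no successors, so □□◇q holds vacuously. ✓
d: successors {b, g}; □◇q there: b:F, g:T. ✗
e: successors {c}; □◇q there: c:T. ✓
f: no successors, so □□◇q holds vacuously. ✓
g: successors {b}; □◇q there: b:F. ✗

{b, c, e, f}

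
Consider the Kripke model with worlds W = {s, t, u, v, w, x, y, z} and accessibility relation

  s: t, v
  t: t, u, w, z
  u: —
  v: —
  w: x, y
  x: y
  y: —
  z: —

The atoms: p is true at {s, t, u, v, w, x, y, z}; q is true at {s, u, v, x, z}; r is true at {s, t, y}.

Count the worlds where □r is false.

s: successors {t, v}; r there: t:T, v:F. ✗
t: successors {t, u, w, z}; r there: t:T, u:F, w:F, z:F. ✗
u: no successors, so □r holds vacuously. ✓
v: no successors, so □r holds vacuously. ✓
w: successors {x, y}; r there: x:F, y:T. ✗
x: successors {y}; r there: y:T. ✓
y: no successors, so □r holds vacuously. ✓
z: no successors, so □r holds vacuously. ✓
Satisfying worlds: {u, v, x, y, z}.
So □r fails at the other 3 worlds.

3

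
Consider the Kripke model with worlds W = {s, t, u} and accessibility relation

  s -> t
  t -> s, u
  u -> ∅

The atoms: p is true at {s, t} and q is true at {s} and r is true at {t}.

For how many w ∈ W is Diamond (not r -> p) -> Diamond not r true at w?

s: Diamond (not r -> p) is T, Diamond not r is F. ✗
t: Diamond (not r -> p) is T, Diamond not r is T. ✓
u: Diamond (not r -> p) is F, Diamond not r is F. ✓
Satisfying worlds: {t, u}.

2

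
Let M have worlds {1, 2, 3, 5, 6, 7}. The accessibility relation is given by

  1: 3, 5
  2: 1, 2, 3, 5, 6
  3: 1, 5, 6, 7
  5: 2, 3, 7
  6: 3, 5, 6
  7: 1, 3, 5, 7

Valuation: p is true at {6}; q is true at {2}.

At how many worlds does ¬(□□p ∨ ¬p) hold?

1: □□p ∨ ¬p is T. ✗
2: □□p ∨ ¬p is T. ✗
3: □□p ∨ ¬p is T. ✗
5: □□p ∨ ¬p is T. ✗
6: □□p ∨ ¬p is F. ✓
7: □□p ∨ ¬p is T. ✗
Satisfying worlds: {6}.

1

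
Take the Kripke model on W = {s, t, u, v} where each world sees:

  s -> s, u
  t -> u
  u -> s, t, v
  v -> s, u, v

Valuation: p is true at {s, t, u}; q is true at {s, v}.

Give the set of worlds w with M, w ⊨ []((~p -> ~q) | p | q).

{s, t, u, v}

s: successors {s, u}; (~p -> ~q) | p | q there: s:T, u:T. ✓
t: successors {u}; (~p -> ~q) | p | q there: u:T. ✓
u: successors {s, t, v}; (~p -> ~q) | p | q there: s:T, t:T, v:T. ✓
v: successors {s, u, v}; (~p -> ~q) | p | q there: s:T, u:T, v:T. ✓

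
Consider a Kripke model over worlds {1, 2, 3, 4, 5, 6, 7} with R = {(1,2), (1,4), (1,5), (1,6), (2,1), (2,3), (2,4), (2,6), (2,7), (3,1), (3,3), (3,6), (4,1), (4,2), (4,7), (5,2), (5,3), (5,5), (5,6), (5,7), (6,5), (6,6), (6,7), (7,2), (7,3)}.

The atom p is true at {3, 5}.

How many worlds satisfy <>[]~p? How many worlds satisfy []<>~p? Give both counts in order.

2 and 7

For <>[]~p:
1: successors {2, 4, 5, 6}; []~p there: 2:F, 4:T, 5:F, 6:F. ✓
2: successors {1, 3, 4, 6, 7}; []~p there: 1:F, 3:F, 4:T, 6:F, 7:F. ✓
3: successors {1, 3, 6}; []~p there: 1:F, 3:F, 6:F. ✗
4: successors {1, 2, 7}; []~p there: 1:F, 2:F, 7:F. ✗
5: successors {2, 3, 5, 6, 7}; []~p there: 2:F, 3:F, 5:F, 6:F, 7:F. ✗
6: successors {5, 6, 7}; []~p there: 5:F, 6:F, 7:F. ✗
7: successors {2, 3}; []~p there: 2:F, 3:F. ✗
— 2 worlds.
For []<>~p:
1: successors {2, 4, 5, 6}; <>~p there: 2:T, 4:T, 5:T, 6:T. ✓
2: successors {1, 3, 4, 6, 7}; <>~p there: 1:T, 3:T, 4:T, 6:T, 7:T. ✓
3: successors {1, 3, 6}; <>~p there: 1:T, 3:T, 6:T. ✓
4: successors {1, 2, 7}; <>~p there: 1:T, 2:T, 7:T. ✓
5: successors {2, 3, 5, 6, 7}; <>~p there: 2:T, 3:T, 5:T, 6:T, 7:T. ✓
6: successors {5, 6, 7}; <>~p there: 5:T, 6:T, 7:T. ✓
7: successors {2, 3}; <>~p there: 2:T, 3:T. ✓
— 7 worlds.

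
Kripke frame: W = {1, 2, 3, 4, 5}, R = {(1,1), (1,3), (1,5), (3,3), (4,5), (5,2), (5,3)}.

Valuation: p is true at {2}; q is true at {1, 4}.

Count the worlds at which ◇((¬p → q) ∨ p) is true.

2

1: successors {1, 3, 5}; (¬p → q) ∨ p there: 1:T, 3:F, 5:F. ✓
2: no successors, so ◇((¬p → q) ∨ p) fails. ✗
3: successors {3}; (¬p → q) ∨ p there: 3:F. ✗
4: successors {5}; (¬p → q) ∨ p there: 5:F. ✗
5: successors {2, 3}; (¬p → q) ∨ p there: 2:T, 3:F. ✓
Satisfying worlds: {1, 5}.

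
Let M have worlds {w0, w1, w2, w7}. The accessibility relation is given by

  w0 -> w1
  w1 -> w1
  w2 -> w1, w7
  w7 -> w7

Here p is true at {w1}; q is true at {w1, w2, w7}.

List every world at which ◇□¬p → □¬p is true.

{w0, w1, w7}

w0: ◇□¬p is F, □¬p is F. ✓
w1: ◇□¬p is F, □¬p is F. ✓
w2: ◇□¬p is T, □¬p is F. ✗
w7: ◇□¬p is T, □¬p is T. ✓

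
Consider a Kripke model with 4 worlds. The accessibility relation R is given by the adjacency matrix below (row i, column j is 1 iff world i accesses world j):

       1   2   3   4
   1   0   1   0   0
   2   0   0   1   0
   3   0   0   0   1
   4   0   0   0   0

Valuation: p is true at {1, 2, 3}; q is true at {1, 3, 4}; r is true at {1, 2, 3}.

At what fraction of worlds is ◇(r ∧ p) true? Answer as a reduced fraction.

1/2

1: successors {2}; r ∧ p there: 2:T. ✓
2: successors {3}; r ∧ p there: 3:T. ✓
3: successors {4}; r ∧ p there: 4:F. ✗
4: no successors, so ◇(r ∧ p) fails. ✗
That's 2 of 4 worlds, so 2/4 = 1/2.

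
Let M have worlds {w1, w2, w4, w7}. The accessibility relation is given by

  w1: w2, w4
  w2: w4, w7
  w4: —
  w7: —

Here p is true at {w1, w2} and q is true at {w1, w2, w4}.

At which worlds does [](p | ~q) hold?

{w4, w7}

w1: successors {w2, w4}; p | ~q there: w2:T, w4:F. ✗
w2: successors {w4, w7}; p | ~q there: w4:F, w7:T. ✗
w4: no successors, so [](p | ~q) holds vacuously. ✓
w7: no successors, so [](p | ~q) holds vacuously. ✓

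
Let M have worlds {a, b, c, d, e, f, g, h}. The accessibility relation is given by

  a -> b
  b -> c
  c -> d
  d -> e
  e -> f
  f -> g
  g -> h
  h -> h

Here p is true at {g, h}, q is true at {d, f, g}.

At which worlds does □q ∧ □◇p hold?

{e, f}

a: □q is F, □◇p is F. ✗
b: □q is F, □◇p is F. ✗
c: □q is T, □◇p is F. ✗
d: □q is F, □◇p is F. ✗
e: □q is T, □◇p is T. ✓
f: □q is T, □◇p is T. ✓
g: □q is F, □◇p is T. ✗
h: □q is F, □◇p is T. ✗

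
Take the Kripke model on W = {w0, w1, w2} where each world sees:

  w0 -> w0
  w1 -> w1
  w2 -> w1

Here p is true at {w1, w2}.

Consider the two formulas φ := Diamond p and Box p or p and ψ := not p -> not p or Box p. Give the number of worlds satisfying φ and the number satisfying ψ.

For Diamond p and Box p or p:
w0: Diamond p and Box p is F, p is F. ✗
w1: Diamond p and Box p is T, p is T. ✓
w2: Diamond p and Box p is T, p is T. ✓
— 2 worlds.
For not p -> not p or Box p:
w0: not p is T, not p or Box p is T. ✓
w1: not p is F, not p or Box p is T. ✓
w2: not p is F, not p or Box p is T. ✓
— 3 worlds.

2 and 3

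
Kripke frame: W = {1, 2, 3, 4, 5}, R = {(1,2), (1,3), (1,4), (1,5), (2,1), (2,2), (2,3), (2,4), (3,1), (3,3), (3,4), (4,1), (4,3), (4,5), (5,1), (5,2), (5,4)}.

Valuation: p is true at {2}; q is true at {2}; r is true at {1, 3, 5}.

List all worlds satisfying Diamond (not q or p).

1: successors {2, 3, 4, 5}; not q or p there: 2:T, 3:T, 4:T, 5:T. ✓
2: successors {1, 2, 3, 4}; not q or p there: 1:T, 2:T, 3:T, 4:T. ✓
3: successors {1, 3, 4}; not q or p there: 1:T, 3:T, 4:T. ✓
4: successors {1, 3, 5}; not q or p there: 1:T, 3:T, 5:T. ✓
5: successors {1, 2, 4}; not q or p there: 1:T, 2:T, 4:T. ✓

{1, 2, 3, 4, 5}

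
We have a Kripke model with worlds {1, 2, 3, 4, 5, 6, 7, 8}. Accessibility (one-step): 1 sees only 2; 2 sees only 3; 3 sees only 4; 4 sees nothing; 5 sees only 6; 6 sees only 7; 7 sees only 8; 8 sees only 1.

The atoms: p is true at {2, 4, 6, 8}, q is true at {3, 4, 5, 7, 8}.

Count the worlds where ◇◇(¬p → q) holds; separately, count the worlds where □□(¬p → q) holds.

For ◇◇(¬p → q):
1: successors {2}; ◇(¬p → q) there: 2:T. ✓
2: successors {3}; ◇(¬p → q) there: 3:T. ✓
3: successors {4}; ◇(¬p → q) there: 4:F. ✗
4: no successors, so ◇◇(¬p → q) fails. ✗
5: successors {6}; ◇(¬p → q) there: 6:T. ✓
6: successors {7}; ◇(¬p → q) there: 7:T. ✓
7: successors {8}; ◇(¬p → q) there: 8:F. ✗
8: successors {1}; ◇(¬p → q) there: 1:T. ✓
— 5 worlds.
For □□(¬p → q):
1: successors {2}; □(¬p → q) there: 2:T. ✓
2: successors {3}; □(¬p → q) there: 3:T. ✓
3: successors {4}; □(¬p → q) there: 4:T. ✓
4: no successors, so □□(¬p → q) holds vacuously. ✓
5: successors {6}; □(¬p → q) there: 6:T. ✓
6: successors {7}; □(¬p → q) there: 7:T. ✓
7: successors {8}; □(¬p → q) there: 8:F. ✗
8: successors {1}; □(¬p → q) there: 1:T. ✓
— 7 worlds.

5 and 7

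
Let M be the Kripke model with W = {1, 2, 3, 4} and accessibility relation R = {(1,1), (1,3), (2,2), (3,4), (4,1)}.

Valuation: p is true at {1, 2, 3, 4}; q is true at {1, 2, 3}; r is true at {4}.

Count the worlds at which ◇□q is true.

4

1: successors {1, 3}; □q there: 1:T, 3:F. ✓
2: successors {2}; □q there: 2:T. ✓
3: successors {4}; □q there: 4:T. ✓
4: successors {1}; □q there: 1:T. ✓
Satisfying worlds: {1, 2, 3, 4}.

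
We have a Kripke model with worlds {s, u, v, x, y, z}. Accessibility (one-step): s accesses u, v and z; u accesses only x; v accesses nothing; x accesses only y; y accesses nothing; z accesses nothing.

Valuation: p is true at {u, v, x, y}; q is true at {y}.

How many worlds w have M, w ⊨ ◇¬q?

2

s: successors {u, v, z}; ¬q there: u:T, v:T, z:T. ✓
u: successors {x}; ¬q there: x:T. ✓
v: no successors, so ◇¬q fails. ✗
x: successors {y}; ¬q there: y:F. ✗
y: no successors, so ◇¬q fails. ✗
z: no successors, so ◇¬q fails. ✗
Satisfying worlds: {s, u}.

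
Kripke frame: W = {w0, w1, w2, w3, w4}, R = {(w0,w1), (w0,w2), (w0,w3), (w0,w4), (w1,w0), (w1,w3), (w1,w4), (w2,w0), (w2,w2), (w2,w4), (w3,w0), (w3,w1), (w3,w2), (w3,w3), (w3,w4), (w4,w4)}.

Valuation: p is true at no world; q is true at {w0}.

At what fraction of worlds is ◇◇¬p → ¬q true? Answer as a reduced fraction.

4/5

w0: ◇◇¬p is T, ¬q is F. ✗
w1: ◇◇¬p is T, ¬q is T. ✓
w2: ◇◇¬p is T, ¬q is T. ✓
w3: ◇◇¬p is T, ¬q is T. ✓
w4: ◇◇¬p is T, ¬q is T. ✓
That's 4 of 5 worlds, so 4/5.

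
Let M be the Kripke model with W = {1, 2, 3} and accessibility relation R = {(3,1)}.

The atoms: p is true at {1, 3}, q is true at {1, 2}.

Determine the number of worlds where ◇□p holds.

1

1: no successors, so ◇□p fails. ✗
2: no successors, so ◇□p fails. ✗
3: successors {1}; □p there: 1:T. ✓
Satisfying worlds: {3}.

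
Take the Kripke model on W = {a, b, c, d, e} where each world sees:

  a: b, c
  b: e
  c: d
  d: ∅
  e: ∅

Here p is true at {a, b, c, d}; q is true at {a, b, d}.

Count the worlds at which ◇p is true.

2

a: successors {b, c}; p there: b:T, c:T. ✓
b: successors {e}; p there: e:F. ✗
c: successors {d}; p there: d:T. ✓
d: no successors, so ◇p fails. ✗
e: no successors, so ◇p fails. ✗
Satisfying worlds: {a, c}.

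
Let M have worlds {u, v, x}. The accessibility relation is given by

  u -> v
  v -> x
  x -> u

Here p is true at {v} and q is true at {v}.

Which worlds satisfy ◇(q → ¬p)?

u: successors {v}; q → ¬p there: v:F. ✗
v: successors {x}; q → ¬p there: x:T. ✓
x: successors {u}; q → ¬p there: u:T. ✓

{v, x}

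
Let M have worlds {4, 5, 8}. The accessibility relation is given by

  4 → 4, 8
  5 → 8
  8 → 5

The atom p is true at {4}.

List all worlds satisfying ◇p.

{4}

4: successors {4, 8}; p there: 4:T, 8:F. ✓
5: successors {8}; p there: 8:F. ✗
8: successors {5}; p there: 5:F. ✗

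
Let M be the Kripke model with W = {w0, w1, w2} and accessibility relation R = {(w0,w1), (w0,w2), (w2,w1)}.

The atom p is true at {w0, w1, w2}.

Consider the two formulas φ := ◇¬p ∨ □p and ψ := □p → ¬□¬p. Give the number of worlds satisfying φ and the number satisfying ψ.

3 and 2

For ◇¬p ∨ □p:
w0: ◇¬p is F, □p is T. ✓
w1: ◇¬p is F, □p is T. ✓
w2: ◇¬p is F, □p is T. ✓
— 3 worlds.
For □p → ¬□¬p:
w0: □p is T, ¬□¬p is T. ✓
w1: □p is T, ¬□¬p is F. ✗
w2: □p is T, ¬□¬p is T. ✓
— 2 worlds.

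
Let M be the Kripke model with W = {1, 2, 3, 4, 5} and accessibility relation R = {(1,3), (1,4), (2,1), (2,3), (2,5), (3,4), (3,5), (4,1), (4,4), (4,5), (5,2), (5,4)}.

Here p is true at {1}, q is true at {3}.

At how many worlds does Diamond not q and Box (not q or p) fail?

2

1: Diamond not q is T, Box (not q or p) is F. ✗
2: Diamond not q is T, Box (not q or p) is F. ✗
3: Diamond not q is T, Box (not q or p) is T. ✓
4: Diamond not q is T, Box (not q or p) is T. ✓
5: Diamond not q is T, Box (not q or p) is T. ✓
Satisfying worlds: {3, 4, 5}.
So Diamond not q and Box (not q or p) fails at the other 2 worlds.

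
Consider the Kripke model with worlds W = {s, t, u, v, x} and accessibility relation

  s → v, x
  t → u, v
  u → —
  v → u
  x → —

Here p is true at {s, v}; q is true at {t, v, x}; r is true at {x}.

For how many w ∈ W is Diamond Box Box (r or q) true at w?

3

s: successors {v, x}; Box Box (r or q) there: v:T, x:T. ✓
t: successors {u, v}; Box Box (r or q) there: u:T, v:T. ✓
u: no successors, so Diamond Box Box (r or q) fails. ✗
v: successors {u}; Box Box (r or q) there: u:T. ✓
x: no successors, so Diamond Box Box (r or q) fails. ✗
Satisfying worlds: {s, t, v}.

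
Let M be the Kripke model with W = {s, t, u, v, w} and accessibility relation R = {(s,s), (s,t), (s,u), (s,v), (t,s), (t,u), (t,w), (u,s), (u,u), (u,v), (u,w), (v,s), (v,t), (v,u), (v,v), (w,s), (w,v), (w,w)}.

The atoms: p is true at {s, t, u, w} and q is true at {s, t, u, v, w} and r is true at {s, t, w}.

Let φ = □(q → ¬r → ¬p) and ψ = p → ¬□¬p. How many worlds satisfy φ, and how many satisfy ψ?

1 and 5

For □(q → ¬r → ¬p):
s: successors {s, t, u, v}; q → ¬r → ¬p there: s:T, t:T, u:F, v:T. ✗
t: successors {s, u, w}; q → ¬r → ¬p there: s:T, u:F, w:T. ✗
u: successors {s, u, v, w}; q → ¬r → ¬p there: s:T, u:F, v:T, w:T. ✗
v: successors {s, t, u, v}; q → ¬r → ¬p there: s:T, t:T, u:F, v:T. ✗
w: successors {s, v, w}; q → ¬r → ¬p there: s:T, v:T, w:T. ✓
— 1 world.
For p → ¬□¬p:
s: p is T, ¬□¬p is T. ✓
t: p is T, ¬□¬p is T. ✓
u: p is T, ¬□¬p is T. ✓
v: p is F, ¬□¬p is T. ✓
w: p is T, ¬□¬p is T. ✓
— 5 worlds.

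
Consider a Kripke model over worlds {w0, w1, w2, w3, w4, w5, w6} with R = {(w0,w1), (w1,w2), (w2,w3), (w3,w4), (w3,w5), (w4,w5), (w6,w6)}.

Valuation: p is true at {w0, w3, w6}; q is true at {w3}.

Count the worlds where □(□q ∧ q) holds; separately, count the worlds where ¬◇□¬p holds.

1 and 3

For □(□q ∧ q):
w0: successors {w1}; □q ∧ q there: w1:F. ✗
w1: successors {w2}; □q ∧ q there: w2:F. ✗
w2: successors {w3}; □q ∧ q there: w3:F. ✗
w3: successors {w4, w5}; □q ∧ q there: w4:F, w5:F. ✗
w4: successors {w5}; □q ∧ q there: w5:F. ✗
w5: no successors, so □(□q ∧ q) holds vacuously. ✓
w6: successors {w6}; □q ∧ q there: w6:F. ✗
— 1 world.
For ¬◇□¬p:
w0: ◇□¬p is T. ✗
w1: ◇□¬p is F. ✓
w2: ◇□¬p is T. ✗
w3: ◇□¬p is T. ✗
w4: ◇□¬p is T. ✗
w5: ◇□¬p is F. ✓
w6: ◇□¬p is F. ✓
— 3 worlds.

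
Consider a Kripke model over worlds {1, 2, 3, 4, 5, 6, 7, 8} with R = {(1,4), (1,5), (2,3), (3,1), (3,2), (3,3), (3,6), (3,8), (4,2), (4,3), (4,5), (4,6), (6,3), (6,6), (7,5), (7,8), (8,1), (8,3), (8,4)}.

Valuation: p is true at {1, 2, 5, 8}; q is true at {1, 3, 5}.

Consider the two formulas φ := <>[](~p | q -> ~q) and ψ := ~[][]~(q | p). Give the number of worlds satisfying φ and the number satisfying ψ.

For <>[](~p | q -> ~q):
1: successors {4, 5}; [](~p | q -> ~q) there: 4:F, 5:T. ✓
2: successors {3}; [](~p | q -> ~q) there: 3:F. ✗
3: successors {1, 2, 3, 6, 8}; [](~p | q -> ~q) there: 1:F, 2:F, 3:F, 6:F, 8:F. ✗
4: successors {2, 3, 5, 6}; [](~p | q -> ~q) there: 2:F, 3:F, 5:T, 6:F. ✓
5: no successors, so <>[](~p | q -> ~q) fails. ✗
6: successors {3, 6}; [](~p | q -> ~q) there: 3:F, 6:F. ✗
7: successors {5, 8}; [](~p | q -> ~q) there: 5:T, 8:F. ✓
8: successors {1, 3, 4}; [](~p | q -> ~q) there: 1:F, 3:F, 4:F. ✗
— 3 worlds.
For ~[][]~(q | p):
1: [][]~(q | p) is F. ✓
2: [][]~(q | p) is F. ✓
3: [][]~(q | p) is F. ✓
4: [][]~(q | p) is F. ✓
5: [][]~(q | p) is T. ✗
6: [][]~(q | p) is F. ✓
7: [][]~(q | p) is F. ✓
8: [][]~(q | p) is F. ✓
— 7 worlds.

3 and 7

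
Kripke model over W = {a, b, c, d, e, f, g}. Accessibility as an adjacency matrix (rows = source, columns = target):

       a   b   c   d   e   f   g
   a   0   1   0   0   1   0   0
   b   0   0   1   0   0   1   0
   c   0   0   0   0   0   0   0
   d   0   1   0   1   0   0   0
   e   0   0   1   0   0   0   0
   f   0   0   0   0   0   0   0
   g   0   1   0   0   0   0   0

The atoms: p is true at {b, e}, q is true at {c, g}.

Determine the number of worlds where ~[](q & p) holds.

a: [](q & p) is F. ✓
b: [](q & p) is F. ✓
c: [](q & p) is T. ✗
d: [](q & p) is F. ✓
e: [](q & p) is F. ✓
f: [](q & p) is T. ✗
g: [](q & p) is F. ✓
Satisfying worlds: {a, b, d, e, g}.

5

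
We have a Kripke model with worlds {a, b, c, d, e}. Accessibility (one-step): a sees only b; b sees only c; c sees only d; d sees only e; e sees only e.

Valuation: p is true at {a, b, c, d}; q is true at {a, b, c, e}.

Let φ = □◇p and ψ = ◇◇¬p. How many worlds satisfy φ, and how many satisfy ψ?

2 and 3

For □◇p:
a: successors {b}; ◇p there: b:T. ✓
b: successors {c}; ◇p there: c:T. ✓
c: successors {d}; ◇p there: d:F. ✗
d: successors {e}; ◇p there: e:F. ✗
e: successors {e}; ◇p there: e:F. ✗
— 2 worlds.
For ◇◇¬p:
a: successors {b}; ◇¬p there: b:F. ✗
b: successors {c}; ◇¬p there: c:F. ✗
c: successors {d}; ◇¬p there: d:T. ✓
d: successors {e}; ◇¬p there: e:T. ✓
e: successors {e}; ◇¬p there: e:T. ✓
— 3 worlds.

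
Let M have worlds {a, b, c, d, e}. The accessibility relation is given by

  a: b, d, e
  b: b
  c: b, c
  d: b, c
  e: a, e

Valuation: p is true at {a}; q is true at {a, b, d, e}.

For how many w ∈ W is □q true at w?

a: successors {b, d, e}; q there: b:T, d:T, e:T. ✓
b: successors {b}; q there: b:T. ✓
c: successors {b, c}; q there: b:T, c:F. ✗
d: successors {b, c}; q there: b:T, c:F. ✗
e: successors {a, e}; q there: a:T, e:T. ✓
Satisfying worlds: {a, b, e}.

3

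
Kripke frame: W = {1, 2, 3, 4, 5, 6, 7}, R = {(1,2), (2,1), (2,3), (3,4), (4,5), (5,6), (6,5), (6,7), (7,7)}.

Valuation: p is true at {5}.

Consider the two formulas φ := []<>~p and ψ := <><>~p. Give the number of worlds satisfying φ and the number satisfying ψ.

6 and 6

For []<>~p:
1: successors {2}; <>~p there: 2:T. ✓
2: successors {1, 3}; <>~p there: 1:T, 3:T. ✓
3: successors {4}; <>~p there: 4:F. ✗
4: successors {5}; <>~p there: 5:T. ✓
5: successors {6}; <>~p there: 6:T. ✓
6: successors {5, 7}; <>~p there: 5:T, 7:T. ✓
7: successors {7}; <>~p there: 7:T. ✓
— 6 worlds.
For <><>~p:
1: successors {2}; <>~p there: 2:T. ✓
2: successors {1, 3}; <>~p there: 1:T, 3:T. ✓
3: successors {4}; <>~p there: 4:F. ✗
4: successors {5}; <>~p there: 5:T. ✓
5: successors {6}; <>~p there: 6:T. ✓
6: successors {5, 7}; <>~p there: 5:T, 7:T. ✓
7: successors {7}; <>~p there: 7:T. ✓
— 6 worlds.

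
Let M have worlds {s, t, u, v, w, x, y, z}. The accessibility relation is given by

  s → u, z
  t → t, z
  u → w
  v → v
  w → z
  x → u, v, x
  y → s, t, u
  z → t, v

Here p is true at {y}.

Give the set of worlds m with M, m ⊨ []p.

s: successors {u, z}; p there: u:F, z:F. ✗
t: successors {t, z}; p there: t:F, z:F. ✗
u: successors {w}; p there: w:F. ✗
v: successors {v}; p there: v:F. ✗
w: successors {z}; p there: z:F. ✗
x: successors {u, v, x}; p there: u:F, v:F, x:F. ✗
y: successors {s, t, u}; p there: s:F, t:F, u:F. ✗
z: successors {t, v}; p there: t:F, v:F. ✗

∅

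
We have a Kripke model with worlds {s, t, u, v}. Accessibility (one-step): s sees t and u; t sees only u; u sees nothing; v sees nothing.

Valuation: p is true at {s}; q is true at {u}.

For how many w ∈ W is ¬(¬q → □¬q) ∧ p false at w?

3

s: ¬(¬q → □¬q) is T, p is T. ✓
t: ¬(¬q → □¬q) is T, p is F. ✗
u: ¬(¬q → □¬q) is F, p is F. ✗
v: ¬(¬q → □¬q) is F, p is F. ✗
Satisfying worlds: {s}.
So ¬(¬q → □¬q) ∧ p fails at the other 3 worlds.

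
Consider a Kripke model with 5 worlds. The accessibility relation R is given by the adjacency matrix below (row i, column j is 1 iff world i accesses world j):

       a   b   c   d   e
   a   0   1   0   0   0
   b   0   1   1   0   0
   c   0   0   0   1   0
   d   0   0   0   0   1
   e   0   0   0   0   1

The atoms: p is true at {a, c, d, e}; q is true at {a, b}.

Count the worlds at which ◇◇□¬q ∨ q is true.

5

a: ◇◇□¬q is T, q is T. ✓
b: ◇◇□¬q is T, q is T. ✓
c: ◇◇□¬q is T, q is F. ✓
d: ◇◇□¬q is T, q is F. ✓
e: ◇◇□¬q is T, q is F. ✓
Satisfying worlds: {a, b, c, d, e}.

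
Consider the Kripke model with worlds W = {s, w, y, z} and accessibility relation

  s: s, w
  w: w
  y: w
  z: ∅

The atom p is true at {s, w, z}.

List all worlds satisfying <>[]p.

{s, w, y}

s: successors {s, w}; []p there: s:T, w:T. ✓
w: successors {w}; []p there: w:T. ✓
y: successors {w}; []p there: w:T. ✓
z: no successors, so <>[]p fails. ✗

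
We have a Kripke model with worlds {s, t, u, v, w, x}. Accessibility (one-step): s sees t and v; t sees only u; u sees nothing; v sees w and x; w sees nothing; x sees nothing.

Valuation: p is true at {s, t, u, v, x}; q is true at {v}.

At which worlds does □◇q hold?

{u, w, x}

s: successors {t, v}; ◇q there: t:F, v:F. ✗
t: successors {u}; ◇q there: u:F. ✗
u: no successors, so □◇q holds vacuously. ✓
v: successors {w, x}; ◇q there: w:F, x:F. ✗
w: no successors, so □◇q holds vacuously. ✓
x: no successors, so □◇q holds vacuously. ✓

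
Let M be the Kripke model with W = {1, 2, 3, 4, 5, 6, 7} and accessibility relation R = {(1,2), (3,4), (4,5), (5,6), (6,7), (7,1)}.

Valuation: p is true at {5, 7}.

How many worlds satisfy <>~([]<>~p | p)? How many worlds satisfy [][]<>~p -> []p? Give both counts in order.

For <>~([]<>~p | p):
1: successors {2}; ~([]<>~p | p) there: 2:F. ✗
2: no successors, so <>~([]<>~p | p) fails. ✗
3: successors {4}; ~([]<>~p | p) there: 4:F. ✗
4: successors {5}; ~([]<>~p | p) there: 5:F. ✗
5: successors {6}; ~([]<>~p | p) there: 6:F. ✗
6: successors {7}; ~([]<>~p | p) there: 7:F. ✗
7: successors {1}; ~([]<>~p | p) there: 1:T. ✓
— 1 world.
For [][]<>~p -> []p:
1: [][]<>~p is T, []p is F. ✗
2: [][]<>~p is T, []p is T. ✓
3: [][]<>~p is T, []p is F. ✗
4: [][]<>~p is F, []p is T. ✓
5: [][]<>~p is T, []p is F. ✗
6: [][]<>~p is T, []p is T. ✓
7: [][]<>~p is F, []p is F. ✓
— 4 worlds.

1 and 4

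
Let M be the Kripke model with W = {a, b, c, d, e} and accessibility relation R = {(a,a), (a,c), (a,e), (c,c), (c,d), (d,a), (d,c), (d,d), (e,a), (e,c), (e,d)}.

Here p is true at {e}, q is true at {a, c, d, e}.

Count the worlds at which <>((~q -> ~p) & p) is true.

a: successors {a, c, e}; (~q -> ~p) & p there: a:F, c:F, e:T. ✓
b: no successors, so <>((~q -> ~p) & p) fails. ✗
c: successors {c, d}; (~q -> ~p) & p there: c:F, d:F. ✗
d: successors {a, c, d}; (~q -> ~p) & p there: a:F, c:F, d:F. ✗
e: successors {a, c, d}; (~q -> ~p) & p there: a:F, c:F, d:F. ✗
Satisfying worlds: {a}.

1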